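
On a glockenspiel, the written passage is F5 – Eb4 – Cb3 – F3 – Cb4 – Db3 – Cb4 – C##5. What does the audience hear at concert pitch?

Written C4 on the glockenspiel sounds as C6, a perfect fifteenth higher; apply that shift to every note.
F5 -> F7
Eb4 -> Eb6
Cb3 -> Cb5
F3 -> F5
Cb4 -> Cb6
Db3 -> Db5
Cb4 -> Cb6
C##5 -> C##7

F7 Eb6 Cb5 F5 Cb6 Db5 Cb6 C##7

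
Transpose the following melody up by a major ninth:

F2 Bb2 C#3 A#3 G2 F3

F2: a ninth up reaches G, and 14 semitones makes it G3.
Bb2: a ninth up reaches C, and 14 semitones makes it C4.
C#3 up a major ninth is D#4.
A#3 up a major ninth is B#4.
G2 up a major ninth is A3.
F3 up a major ninth is G4.

G3 C4 D#4 B#4 A3 G4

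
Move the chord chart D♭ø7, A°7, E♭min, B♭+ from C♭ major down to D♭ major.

C♭ major down to D♭ major is a minor seventh; each chord root moves by that interval while the quality stays the same.
D♭ø7: root D♭ down a minor seventh → Eb, giving Ebø7.
A°7: root A down a minor seventh → B, giving B°7.
E♭min: root E♭ down a minor seventh → F, giving Fmin.
B♭+: root B♭ down a minor seventh → C, giving C+.

Ebø7 B°7 Fmin C+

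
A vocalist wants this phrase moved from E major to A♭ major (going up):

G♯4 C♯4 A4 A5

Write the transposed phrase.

From E up to A♭ is a diminished fourth; apply that to each pitch.
G#4 becomes C5
C#4 becomes F4
A4 becomes Db5
A5 becomes Db6

C5 F4 Db5 Db6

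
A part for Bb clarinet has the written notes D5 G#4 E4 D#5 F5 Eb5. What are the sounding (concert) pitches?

C5 F#4 D4 C#5 Eb5 Db5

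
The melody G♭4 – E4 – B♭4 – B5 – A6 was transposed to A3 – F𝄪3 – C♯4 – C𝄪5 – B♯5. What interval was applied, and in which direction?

Take the first pair: Gb4 → A3. G to A spans 7 letter names, so the interval is some kind of seventh.
A3 to Gb4 is 9 semitones, which makes it a diminished seventh; the second version is lower, so the direction is down.
Checking another pair — A6 → B#5 — gives the same interval.

down a diminished seventh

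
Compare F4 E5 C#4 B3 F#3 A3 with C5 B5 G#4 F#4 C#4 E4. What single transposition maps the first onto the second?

up a perfect fifth

Take the first pair: F4 → C5. F to C spans 5 letter names, so the interval is some kind of fifth.
F4 to C5 is 7 semitones, which makes it a perfect fifth; the second version is higher, so the direction is up.
Checking another pair — A3 → E4 — gives the same interval.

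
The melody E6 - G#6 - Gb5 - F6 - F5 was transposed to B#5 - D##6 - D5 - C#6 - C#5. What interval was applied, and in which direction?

down a diminished fourth

From E6 to B#5 is 4 letter names — a fourth of some quality.
B#5 to E6 is 4 semitones, which makes it a diminished fourth; the second version is lower, so the direction is down.
Checking another pair — F5 → C#5 — gives the same interval.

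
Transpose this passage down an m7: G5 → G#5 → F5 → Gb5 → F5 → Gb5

G5 down a minor seventh is A4.
A minor seventh down from G#5 gives A#4.
A minor seventh down from F5 gives G4.
Gb5: a seventh down reaches A, and 10 semitones makes it Ab4.
F5 down a minor seventh is G4.
Gb5 down a minor seventh is Ab4.

A4 A#4 G4 Ab4 G4 Ab4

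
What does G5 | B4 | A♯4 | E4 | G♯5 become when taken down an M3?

Eb5 G4 F#4 C4 E5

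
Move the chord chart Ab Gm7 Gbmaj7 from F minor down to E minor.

G F#m7 Fmaj7

F minor down to E minor is a minor second; each chord root moves by that interval while the quality stays the same.
Ab: root Ab down a minor second → G, giving G.
Gm7: root G down a minor second → F#, giving F#m7.
Gbmaj7: root Gb down a minor second → F, giving Fmaj7.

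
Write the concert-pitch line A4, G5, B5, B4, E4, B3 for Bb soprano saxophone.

B4 A5 C#6 C#5 F#4 C#4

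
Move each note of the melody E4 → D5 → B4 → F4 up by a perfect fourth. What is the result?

E4 up a perfect fourth is A4.
D5 up a perfect fourth is G5.
B4: a fourth up reaches E, and 5 semitones makes it E5.
F4 up a perfect fourth is Bb4.

A4 G5 E5 Bb4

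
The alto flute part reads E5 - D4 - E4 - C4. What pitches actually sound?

The alto flute sounds a perfect fourth below written, so transpose each written note down a perfect fourth.
E5 gives B4
D4 gives A3
E4 gives B3
C4 gives G3

B4 A3 B3 G3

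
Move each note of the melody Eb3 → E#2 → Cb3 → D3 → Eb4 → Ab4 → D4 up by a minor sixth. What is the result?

Cb4 C#3 Abb3 Bb3 Cb5 Fb5 Bb4

Eb3 becomes Cb4
E#2 becomes C#3
Cb3 becomes Abb3
D3 becomes Bb3
Eb4 becomes Cb5
Ab4 becomes Fb5
D4 becomes Bb4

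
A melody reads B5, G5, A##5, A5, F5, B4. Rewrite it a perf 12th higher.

F#7 D7 E##7 E7 C7 F#6

B5 → F#7
G5 → D7
A##5 → E##7
A5 → E7
F5 → C7
B4 → F#6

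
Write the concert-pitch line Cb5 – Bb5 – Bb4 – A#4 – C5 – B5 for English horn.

Gb5 F6 F5 E#5 G5 F#6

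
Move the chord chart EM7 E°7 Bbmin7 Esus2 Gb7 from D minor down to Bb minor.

CM7 C°7 Gbmin7 Csus2 Ebb7

D minor down to Bb minor is a major third; each chord root moves by that interval while the quality stays the same.
EM7: root E down a major third → C, giving CM7.
E°7: root E down a major third → C, giving C°7.
Bbmin7: root Bb down a major third → Gb, giving Gbmin7.
Esus2: root E down a major third → C, giving Csus2.
Gb7: root Gb down a major third → Ebb, giving Ebb7.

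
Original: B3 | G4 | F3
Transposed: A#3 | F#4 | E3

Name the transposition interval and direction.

Take the first pair: B3 → A#3. B to A spans 2 letter names, so the interval is some kind of second.
A#3 to B3 is 1 semitone, which makes it a minor second; the second version is lower, so the direction is down.
Checking another pair — F3 → E3 — gives the same interval.

down a minor second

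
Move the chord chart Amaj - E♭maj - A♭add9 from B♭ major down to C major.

Bmaj Fmaj Bbadd9

B♭ major down to C major is a minor seventh; each chord root moves by that interval while the quality stays the same.
Amaj: root A down a minor seventh → B, giving Bmaj.
E♭maj: root E♭ down a minor seventh → F, giving Fmaj.
A♭add9: root A♭ down a minor seventh → Bb, giving Bbadd9.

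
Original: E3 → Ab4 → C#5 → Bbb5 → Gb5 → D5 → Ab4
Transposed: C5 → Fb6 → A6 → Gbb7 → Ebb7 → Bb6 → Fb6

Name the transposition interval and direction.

From E3 to C5 is 13 letter names — a thirteenth of some quality.
E3 to C5 is 20 semitones, which makes it a minor thirteenth; the second version is higher, so the direction is up.
Checking another pair — Ab4 → Fb6 — gives the same interval.

up a minor thirteenth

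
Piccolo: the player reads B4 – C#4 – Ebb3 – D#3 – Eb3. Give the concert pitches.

The piccolo sounds a perfect octave above written, so transpose each written note up a perfect octave.
B4 becomes B5
C#4 becomes C#5
Ebb3 becomes Ebb4
D#3 becomes D#4
Eb3 becomes Eb4

B5 C#5 Ebb4 D#4 Eb4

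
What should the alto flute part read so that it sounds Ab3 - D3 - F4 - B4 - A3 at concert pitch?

Db4 G3 Bb4 E5 D4

The alto flute sounds a perfect fourth below written, so the written part must be a perfect fourth above concert — transpose each note up.
Ab3 -> Db4
D3 -> G3
F4 -> Bb4
B4 -> E5
A3 -> D4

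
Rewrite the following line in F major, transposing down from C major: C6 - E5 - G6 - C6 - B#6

C major to F major down is a perfect fifth, so every note moves down by that interval.
C6 to F5
E5 to A4
G6 to C6
C6 to F5
B#6 to E#6

F5 A4 C6 F5 E#6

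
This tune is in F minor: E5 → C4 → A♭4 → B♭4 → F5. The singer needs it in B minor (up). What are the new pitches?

A#5 F#4 D5 E5 B5

F minor to B minor up is an augmented fourth, so every note moves up by that interval.
E5 -> A#5
C4 -> F#4
Ab4 -> D5
Bb4 -> E5
F5 -> B5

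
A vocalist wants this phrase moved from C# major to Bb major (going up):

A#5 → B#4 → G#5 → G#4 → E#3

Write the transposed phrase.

C# major to Bb major up is a diminished seventh, so every note moves up by that interval.
A#5 -> G6
B#4 -> A5
G#5 -> F6
G#4 -> F5
E#3 -> D4

G6 A5 F6 F5 D4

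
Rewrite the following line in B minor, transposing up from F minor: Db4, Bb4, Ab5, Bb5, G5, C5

From F up to B is an augmented fourth; apply that to each pitch.
Db4 → G4
Bb4 → E5
Ab5 → D6
Bb5 → E6
G5 → C#6
C5 → F#5

G4 E5 D6 E6 C#6 F#5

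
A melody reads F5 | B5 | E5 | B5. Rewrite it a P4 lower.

C5 F#5 B4 F#5

A perfect fourth down from F5 gives C5.
B5: a fourth down reaches F, and 5 semitones makes it F#5.
A perfect fourth down from E5 gives B4.
A perfect fourth down from B5 gives F#5.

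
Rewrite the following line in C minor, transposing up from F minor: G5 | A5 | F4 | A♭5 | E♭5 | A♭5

D6 E6 C5 Eb6 Bb5 Eb6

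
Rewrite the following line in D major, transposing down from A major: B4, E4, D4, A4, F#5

E4 A3 G3 D4 B4

From A down to D is a perfect fifth; apply that to each pitch.
B4 gives E4
E4 gives A3
D4 gives G3
A4 gives D4
F#5 gives B4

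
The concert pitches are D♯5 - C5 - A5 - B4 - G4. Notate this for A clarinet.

F#5 Eb5 C6 D5 Bb4

Written C4 sounds as A3 on the A clarinet, so concert pitches are written a minor third up.
D#5 → F#5
C5 → Eb5
A5 → C6
B4 → D5
G4 → Bb4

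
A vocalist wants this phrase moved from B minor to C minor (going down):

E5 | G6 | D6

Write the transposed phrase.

From B down to C is a major seventh; apply that to each pitch.
E5 to F4
G6 to Ab5
D6 to Eb5

F4 Ab5 Eb5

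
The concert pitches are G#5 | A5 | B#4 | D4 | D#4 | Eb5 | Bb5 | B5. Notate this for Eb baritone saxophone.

E#7 F#7 G##6 B5 B#5 C7 G7 G#7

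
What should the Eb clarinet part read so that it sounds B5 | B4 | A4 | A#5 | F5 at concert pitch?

G#5 G#4 F#4 F##5 D5

Written C4 sounds as Eb4 on the Eb clarinet, so concert pitches are written a minor third down.
B5 gives G#5
B4 gives G#4
A4 gives F#4
A#5 gives F##5
F5 gives D5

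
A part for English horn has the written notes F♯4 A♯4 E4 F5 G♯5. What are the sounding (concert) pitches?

B3 D#4 A3 Bb4 C#5

The English horn sounds a perfect fifth below written, so transpose each written note down a perfect fifth.
F#4 → B3
A#4 → D#4
E4 → A3
F5 → Bb4
G#5 → C#5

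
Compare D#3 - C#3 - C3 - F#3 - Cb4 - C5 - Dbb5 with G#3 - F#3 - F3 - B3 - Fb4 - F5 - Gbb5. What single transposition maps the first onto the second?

From D#3 to G#3 is 4 letter names — a fourth of some quality.
D#3 to G#3 is 5 semitones, which makes it a perfect fourth; the second version is higher, so the direction is up.
Checking another pair — Dbb5 → Gbb5 — gives the same interval.

up a perfect fourth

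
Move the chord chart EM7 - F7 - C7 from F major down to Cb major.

F major down to Cb major is an augmented fourth; each chord root moves by that interval while the quality stays the same.
EM7: root E down an augmented fourth → Bb, giving BbM7.
F7: root F down an augmented fourth → Cb, giving Cb7.
C7: root C down an augmented fourth → Gb, giving Gb7.

BbM7 Cb7 Gb7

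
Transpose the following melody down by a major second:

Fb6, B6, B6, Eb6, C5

Ebb6 A6 A6 Db6 Bb4

Fb6: a second down reaches E, and 2 semitones makes it Ebb6.
A major second down from B6 gives A6.
B6 down a major second is A6.
Eb6 down a major second is Db6.
A major second down from C5 gives Bb4.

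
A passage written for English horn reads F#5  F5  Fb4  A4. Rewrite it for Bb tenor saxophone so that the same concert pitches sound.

First find concert pitch: the English horn sounds a perfect fifth below written, so F#5 F5 Fb4 A4 sounds B4 Bb4 Bbb3 D4.
Then write for Bb tenor saxophone: it sounds a major ninth below written, so the part must be a major ninth above concert.
B4 → C#6
Bb4 → C6
Bbb3 → Cb5
D4 → E5

C#6 C6 Cb5 E5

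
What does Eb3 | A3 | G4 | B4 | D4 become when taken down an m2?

Eb3 becomes D3
A3 becomes G#3
G4 becomes F#4
B4 becomes A#4
D4 becomes C#4

D3 G#3 F#4 A#4 C#4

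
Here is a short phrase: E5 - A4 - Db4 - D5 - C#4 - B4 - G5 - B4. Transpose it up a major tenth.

G#6 C#6 F5 F#6 E#5 D#6 B6 D#6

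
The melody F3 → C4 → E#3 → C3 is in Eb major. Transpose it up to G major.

Eb major to G major up is a major third, so every note moves up by that interval.
F3 -> A3
C4 -> E4
E#3 -> G##3
C3 -> E3

A3 E4 G##3 E3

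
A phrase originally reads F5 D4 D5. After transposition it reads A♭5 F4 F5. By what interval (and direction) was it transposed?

From F5 to Ab5 is 3 letter names — a third of some quality.
F5 to Ab5 is 3 semitones, which makes it a minor third; the second version is higher, so the direction is up.
Checking another pair — D5 → F5 — gives the same interval.

up a minor third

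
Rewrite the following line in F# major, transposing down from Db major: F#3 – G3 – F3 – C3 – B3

Db major to F# major down is a diminished sixth, so every note moves down by that interval.
F#3 → A##2
G3 → B#2
F3 → A#2
C3 → E#2
B3 → D##3

A##2 B#2 A#2 E#2 D##3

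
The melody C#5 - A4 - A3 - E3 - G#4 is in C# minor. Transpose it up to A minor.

A5 F5 F4 C4 E5

C# minor to A minor up is a minor sixth, so every note moves up by that interval.
C#5 to A5
A4 to F5
A3 to F4
E3 to C4
G#4 to E5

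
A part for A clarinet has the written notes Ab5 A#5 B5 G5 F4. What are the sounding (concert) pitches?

F5 F##5 G#5 E5 D4

Written C4 on the A clarinet sounds as A3, a minor third lower; apply that shift to every note.
Ab5 -> F5
A#5 -> F##5
B5 -> G#5
G5 -> E5
F4 -> D4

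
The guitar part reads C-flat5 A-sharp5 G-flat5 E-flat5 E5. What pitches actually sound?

Cb4 A#4 Gb4 Eb4 E4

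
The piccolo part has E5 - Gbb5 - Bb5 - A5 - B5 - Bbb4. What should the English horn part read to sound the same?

B6 Dbb7 F7 E7 F#7 Fb6

First find concert pitch: the piccolo sounds a perfect octave above written, so E5 Gbb5 Bb5 A5 B5 Bbb4 sounds E6 Gbb6 Bb6 A6 B6 Bbb5.
Then write for English horn: it sounds a perfect fifth below written, so the part must be a perfect fifth above concert.
E6 → B6
Gbb6 → Dbb7
Bb6 → F7
A6 → E7
B6 → F#7
Bbb5 → Fb6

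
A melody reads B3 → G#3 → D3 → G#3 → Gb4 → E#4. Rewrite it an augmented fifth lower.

Eb3 C3 Gb2 C3 Cbb4 A3

B3 down an augmented fifth is Eb3.
G#3 down an augmented fifth is C3.
D3: a fifth down reaches G, and 8 semitones makes it Gb2.
G#3 down an augmented fifth is C3.
Gb4 down an augmented fifth is Cbb4.
E#4 down an augmented fifth is A3.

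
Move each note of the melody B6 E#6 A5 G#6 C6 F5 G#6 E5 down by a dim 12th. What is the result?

B6: a twelfth down reaches E, and 18 semitones makes it E#5.
A diminished twelfth down from E#6 gives A##4.
A5 down a diminished twelfth is D#4.
A diminished twelfth down from G#6 gives C##5.
C6: a twelfth down reaches F, and 18 semitones makes it F#4.
A diminished twelfth down from F5 gives B3.
G#6: a twelfth down reaches C, and 18 semitones makes it C##5.
A diminished twelfth down from E5 gives A#3.

E#5 A##4 D#4 C##5 F#4 B3 C##5 A#3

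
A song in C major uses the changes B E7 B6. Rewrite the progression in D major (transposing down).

C# F#7 C#6

C major down to D major is a minor seventh; each chord root moves by that interval while the quality stays the same.
B: root B down a minor seventh → C#, giving C#.
E7: root E down a minor seventh → F#, giving F#7.
B6: root B down a minor seventh → C#, giving C#6.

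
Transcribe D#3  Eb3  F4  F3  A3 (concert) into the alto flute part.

G#3 Ab3 Bb4 Bb3 D4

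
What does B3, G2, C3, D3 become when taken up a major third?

D#4 B2 E3 F#3

B3 up a major third is D#4.
G2: a third up reaches B, and 4 semitones makes it B2.
C3: a third up reaches E, and 4 semitones makes it E3.
D3: a third up reaches F, and 4 semitones makes it F#3.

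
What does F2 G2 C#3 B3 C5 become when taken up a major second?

F2 up a major second is G2.
G2: a second up reaches A, and 2 semitones makes it A2.
C#3 up a major second is D#3.
B3 up a major second is C#4.
C5: a second up reaches D, and 2 semitones makes it D5.

G2 A2 D#3 C#4 D5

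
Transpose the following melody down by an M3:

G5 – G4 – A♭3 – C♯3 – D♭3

G5 down a major third is Eb5.
G4: a third down reaches E, and 4 semitones makes it Eb4.
Ab3 down a major third is Fb3.
A major third down from C#3 gives A2.
Db3 down a major third is Bbb2.

Eb5 Eb4 Fb3 A2 Bbb2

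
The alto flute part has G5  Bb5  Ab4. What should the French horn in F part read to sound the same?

A5 C6 Bb4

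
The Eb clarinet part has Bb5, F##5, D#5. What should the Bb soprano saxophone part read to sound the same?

Eb6 B#5 G#5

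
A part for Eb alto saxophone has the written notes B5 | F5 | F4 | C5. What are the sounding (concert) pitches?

D5 Ab4 Ab3 Eb4

Written C4 on the Eb alto saxophone sounds as Eb3, a major sixth lower; apply that shift to every note.
B5 -> D5
F5 -> Ab4
F4 -> Ab3
C5 -> Eb4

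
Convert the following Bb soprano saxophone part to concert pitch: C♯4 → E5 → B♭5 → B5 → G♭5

B3 D5 Ab5 A5 Fb5

Written C4 on the Bb soprano saxophone sounds as Bb3, a major second lower; apply that shift to every note.
C#4 to B3
E5 to D5
Bb5 to Ab5
B5 to A5
Gb5 to Fb5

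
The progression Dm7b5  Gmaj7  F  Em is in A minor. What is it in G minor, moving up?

Cm7b5 Fmaj7 Eb Dm

A minor up to G minor is a minor seventh; each chord root moves by that interval while the quality stays the same.
Dm7b5: root D up a minor seventh → C, giving Cm7b5.
Gmaj7: root G up a minor seventh → F, giving Fmaj7.
F: root F up a minor seventh → Eb, giving Eb.
Em: root E up a minor seventh → D, giving Dm.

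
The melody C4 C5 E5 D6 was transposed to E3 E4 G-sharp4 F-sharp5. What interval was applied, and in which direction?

down a minor sixth

Take the first pair: C4 → E3. C to E spans 6 letter names, so the interval is some kind of sixth.
E3 to C4 is 8 semitones, which makes it a minor sixth; the second version is lower, so the direction is down.
Checking another pair — D6 → F#5 — gives the same interval.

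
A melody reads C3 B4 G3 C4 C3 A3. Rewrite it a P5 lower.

F2 E4 C3 F3 F2 D3

C3 down a perfect fifth is F2.
A perfect fifth down from B4 gives E4.
G3 down a perfect fifth is C3.
C4: a fifth down reaches F, and 7 semitones makes it F3.
A perfect fifth down from C3 gives F2.
A3 down a perfect fifth is D3.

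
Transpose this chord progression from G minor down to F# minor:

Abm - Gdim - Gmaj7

G minor down to F# minor is a minor second; each chord root moves by that interval while the quality stays the same.
Abm: root Ab down a minor second → G, giving Gm.
Gdim: root G down a minor second → F#, giving F#dim.
Gmaj7: root G down a minor second → F#, giving F#maj7.

Gm F#dim F#maj7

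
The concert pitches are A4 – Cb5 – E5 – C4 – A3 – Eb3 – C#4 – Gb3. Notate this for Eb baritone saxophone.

The Eb baritone saxophone sounds a major thirteenth below written, so the written part must be a major thirteenth above concert — transpose each note up.
A4 → F#6
Cb5 → Ab6
E5 → C#7
C4 → A5
A3 → F#5
Eb3 → C5
C#4 → A#5
Gb3 → Eb5

F#6 Ab6 C#7 A5 F#5 C5 A#5 Eb5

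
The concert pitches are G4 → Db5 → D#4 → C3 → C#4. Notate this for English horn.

D5 Ab5 A#4 G3 G#4

The English horn sounds a perfect fifth below written, so the written part must be a perfect fifth above concert — transpose each note up.
G4 becomes D5
Db5 becomes Ab5
D#4 becomes A#4
C3 becomes G3
C#4 becomes G#4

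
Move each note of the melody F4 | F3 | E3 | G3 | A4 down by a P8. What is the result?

F3 F2 E2 G2 A3

F4 becomes F3
F3 becomes F2
E3 becomes E2
G3 becomes G2
A4 becomes A3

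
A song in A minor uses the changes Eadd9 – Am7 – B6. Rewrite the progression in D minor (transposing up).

Aadd9 Dm7 E6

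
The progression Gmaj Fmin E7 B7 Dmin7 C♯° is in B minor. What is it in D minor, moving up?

Bbmaj Abmin G7 D7 Fmin7 E°

B minor up to D minor is a minor third; each chord root moves by that interval while the quality stays the same.
Gmaj: root G up a minor third → Bb, giving Bbmaj.
Fmin: root F up a minor third → Ab, giving Abmin.
E7: root E up a minor third → G, giving G7.
B7: root B up a minor third → D, giving D7.
Dmin7: root D up a minor third → F, giving Fmin7.
C♯°: root C♯ up a minor third → E, giving E°.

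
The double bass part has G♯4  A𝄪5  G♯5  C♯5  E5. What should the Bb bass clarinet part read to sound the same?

First find concert pitch: the double bass sounds a perfect octave below written, so G♯4 A𝄪5 G♯5 C♯5 E5 sounds G#3 A##4 G#4 C#4 E4.
Then write for Bb bass clarinet: it sounds a major ninth below written, so the part must be a major ninth above concert.
G#3 → A#4
A##4 → B##5
G#4 → A#5
C#4 → D#5
E4 → F#5

A#4 B##5 A#5 D#5 F#5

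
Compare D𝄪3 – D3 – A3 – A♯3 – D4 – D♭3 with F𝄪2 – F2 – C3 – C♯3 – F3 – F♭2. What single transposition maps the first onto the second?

From D##3 to F##2 is 6 letter names — a sixth of some quality.
F##2 to D##3 is 9 semitones, which makes it a major sixth; the second version is lower, so the direction is down.
Checking another pair — Db3 → Fb2 — gives the same interval.

down a major sixth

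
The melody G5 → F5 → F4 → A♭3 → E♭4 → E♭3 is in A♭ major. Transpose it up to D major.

C#6 B5 B4 D4 A4 A3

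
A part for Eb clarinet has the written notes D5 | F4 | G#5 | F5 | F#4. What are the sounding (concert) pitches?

Written C4 on the Eb clarinet sounds as Eb4, a minor third higher; apply that shift to every note.
D5 → F5
F4 → Ab4
G#5 → B5
F5 → Ab5
F#4 → A4

F5 Ab4 B5 Ab5 A4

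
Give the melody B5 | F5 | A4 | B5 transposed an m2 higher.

C6 Gb5 Bb4 C6

B5 to C6
F5 to Gb5
A4 to Bb4
B5 to C6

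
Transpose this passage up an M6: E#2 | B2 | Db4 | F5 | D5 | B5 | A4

C##3 G#3 Bb4 D6 B5 G#6 F#5

A major sixth up from E#2 gives C##3.
B2 up a major sixth is G#3.
Db4 up a major sixth is Bb4.
F5 up a major sixth is D6.
D5: a sixth up reaches B, and 9 semitones makes it B5.
A major sixth up from B5 gives G#6.
A major sixth up from A4 gives F#5.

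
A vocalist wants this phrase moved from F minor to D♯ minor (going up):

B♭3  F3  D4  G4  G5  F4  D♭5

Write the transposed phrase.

F minor to D♯ minor up is an augmented sixth, so every note moves up by that interval.
Bb3 to G#4
F3 to D#4
D4 to B#4
G4 to E#5
G5 to E#6
F4 to D#5
Db5 to B5

G#4 D#4 B#4 E#5 E#6 D#5 B5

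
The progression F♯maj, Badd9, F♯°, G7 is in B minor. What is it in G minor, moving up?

B minor up to G minor is a minor sixth; each chord root moves by that interval while the quality stays the same.
F♯maj: root F♯ up a minor sixth → D, giving Dmaj.
Badd9: root B up a minor sixth → G, giving Gadd9.
F♯°: root F♯ up a minor sixth → D, giving D°.
G7: root G up a minor sixth → Eb, giving Eb7.

Dmaj Gadd9 D° Eb7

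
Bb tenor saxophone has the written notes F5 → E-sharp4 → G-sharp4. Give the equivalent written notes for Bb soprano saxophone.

F4 E#3 G#3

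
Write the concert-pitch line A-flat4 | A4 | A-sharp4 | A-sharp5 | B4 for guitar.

Ab5 A5 A#5 A#6 B5

The guitar sounds a perfect octave below written, so the written part must be a perfect octave above concert — transpose each note up.
Ab4 becomes Ab5
A4 becomes A5
A#4 becomes A#5
A#5 becomes A#6
B4 becomes B5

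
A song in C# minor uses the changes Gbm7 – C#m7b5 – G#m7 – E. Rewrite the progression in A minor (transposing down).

Ebbm7 Am7b5 Em7 C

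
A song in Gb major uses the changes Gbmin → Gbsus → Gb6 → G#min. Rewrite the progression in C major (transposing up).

Cmin Csus C6 C##min

Gb major up to C major is an augmented fourth; each chord root moves by that interval while the quality stays the same.
Gbmin: root Gb up an augmented fourth → C, giving Cmin.
Gbsus: root Gb up an augmented fourth → C, giving Csus.
Gb6: root Gb up an augmented fourth → C, giving C6.
G#min: root G# up an augmented fourth → C##, giving C##min.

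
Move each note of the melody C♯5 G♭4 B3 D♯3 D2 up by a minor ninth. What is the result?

D6 Abb5 C5 E4 Eb3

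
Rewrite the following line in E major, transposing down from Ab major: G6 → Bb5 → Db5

Ab major to E major down is a diminished fourth, so every note moves down by that interval.
G6 to D#6
Bb5 to F#5
Db5 to A4

D#6 F#5 A4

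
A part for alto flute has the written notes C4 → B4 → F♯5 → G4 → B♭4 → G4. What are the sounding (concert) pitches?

G3 F#4 C#5 D4 F4 D4

Written C4 on the alto flute sounds as G3, a perfect fourth lower; apply that shift to every note.
C4 -> G3
B4 -> F#4
F#5 -> C#5
G4 -> D4
Bb4 -> F4
G4 -> D4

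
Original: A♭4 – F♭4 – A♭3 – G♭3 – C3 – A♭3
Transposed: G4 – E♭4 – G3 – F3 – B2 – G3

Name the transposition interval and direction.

down a minor second

From Ab4 to G4 is 2 letter names — a second of some quality.
G4 to Ab4 is 1 semitone, which makes it a minor second; the second version is lower, so the direction is down.
Checking another pair — Ab3 → G3 — gives the same interval.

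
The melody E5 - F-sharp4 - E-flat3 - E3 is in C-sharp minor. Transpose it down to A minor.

C5 D4 Cb3 C3

From C-sharp down to A is a major third; apply that to each pitch.
E5 becomes C5
F#4 becomes D4
Eb3 becomes Cb3
E3 becomes C3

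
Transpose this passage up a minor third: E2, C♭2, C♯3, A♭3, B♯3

G2 Ebb2 E3 Cb4 D#4

E2 → G2
Cb2 → Ebb2
C#3 → E3
Ab3 → Cb4
B#3 → D#4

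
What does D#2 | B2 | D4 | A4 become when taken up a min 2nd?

E2 C3 Eb4 Bb4

D#2 gives E2
B2 gives C3
D4 gives Eb4
A4 gives Bb4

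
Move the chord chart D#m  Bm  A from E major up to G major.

F#m Dm C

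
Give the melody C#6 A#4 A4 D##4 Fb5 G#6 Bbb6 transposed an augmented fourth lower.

G5 E4 Eb4 A#3 Cbb5 D6 Fbb6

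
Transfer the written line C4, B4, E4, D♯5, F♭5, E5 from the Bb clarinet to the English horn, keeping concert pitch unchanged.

First find concert pitch: the Bb clarinet sounds a major second below written, so C4 B4 E4 D♯5 F♭5 E5 sounds Bb3 A4 D4 C#5 Ebb5 D5.
Then write for English horn: it sounds a perfect fifth below written, so the part must be a perfect fifth above concert.
Bb3 → F4
A4 → E5
D4 → A4
C#5 → G#5
Ebb5 → Bbb5
D5 → A5

F4 E5 A4 G#5 Bbb5 A5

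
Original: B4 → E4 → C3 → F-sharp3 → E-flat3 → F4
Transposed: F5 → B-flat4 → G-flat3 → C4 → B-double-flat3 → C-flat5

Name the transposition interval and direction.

up a diminished fifth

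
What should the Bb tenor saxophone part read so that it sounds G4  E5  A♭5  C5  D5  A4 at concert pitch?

Written C4 sounds as Bb2 on the Bb tenor saxophone, so concert pitches are written a major ninth up.
G4 to A5
E5 to F#6
Ab5 to Bb6
C5 to D6
D5 to E6
A4 to B5

A5 F#6 Bb6 D6 E6 B5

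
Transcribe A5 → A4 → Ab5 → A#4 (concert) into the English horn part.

E6 E5 Eb6 E#5

The English horn sounds a perfect fifth below written, so the written part must be a perfect fifth above concert — transpose each note up.
A5 to E6
A4 to E5
Ab5 to Eb6
A#4 to E#5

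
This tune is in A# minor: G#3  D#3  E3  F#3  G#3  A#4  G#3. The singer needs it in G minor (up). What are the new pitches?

A# minor to G minor up is a diminished seventh, so every note moves up by that interval.
G#3 to F4
D#3 to C4
E3 to Db4
F#3 to Eb4
G#3 to F4
A#4 to G5
G#3 to F4

F4 C4 Db4 Eb4 F4 G5 F4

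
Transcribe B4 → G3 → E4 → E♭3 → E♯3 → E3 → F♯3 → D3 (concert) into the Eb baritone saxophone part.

G#6 E5 C#6 C5 C##5 C#5 D#5 B4

Written C4 sounds as Eb2 on the Eb baritone saxophone, so concert pitches are written a major thirteenth up.
B4 becomes G#6
G3 becomes E5
E4 becomes C#6
Eb3 becomes C5
E#3 becomes C##5
E3 becomes C#5
F#3 becomes D#5
D3 becomes B4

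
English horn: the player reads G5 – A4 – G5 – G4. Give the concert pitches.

The English horn sounds a perfect fifth below written, so transpose each written note down a perfect fifth.
G5 becomes C5
A4 becomes D4
G5 becomes C5
G4 becomes C4

C5 D4 C5 C4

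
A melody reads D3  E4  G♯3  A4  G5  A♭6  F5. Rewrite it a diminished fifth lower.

G#2 A#3 C##3 D#4 C#5 D6 B4

A diminished fifth down from D3 gives G#2.
E4 down a diminished fifth is A#3.
G#3: a fifth down reaches C, and 6 semitones makes it C##3.
A4 down a diminished fifth is D#4.
A diminished fifth down from G5 gives C#5.
Ab6 down a diminished fifth is D6.
F5 down a diminished fifth is B4.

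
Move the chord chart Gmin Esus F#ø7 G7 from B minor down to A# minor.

F#min D#sus E#ø7 F#7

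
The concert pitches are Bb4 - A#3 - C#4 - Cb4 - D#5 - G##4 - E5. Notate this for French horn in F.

Written C4 sounds as F3 on the French horn in F, so concert pitches are written a perfect fifth up.
Bb4 → F5
A#3 → E#4
C#4 → G#4
Cb4 → Gb4
D#5 → A#5
G##4 → D##5
E5 → B5

F5 E#4 G#4 Gb4 A#5 D##5 B5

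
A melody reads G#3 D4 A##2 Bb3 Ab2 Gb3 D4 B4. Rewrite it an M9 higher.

G#3 to A#4
D4 to E5
A##2 to B##3
Bb3 to C5
Ab2 to Bb3
Gb3 to Ab4
D4 to E5
B4 to C#6

A#4 E5 B##3 C5 Bb3 Ab4 E5 C#6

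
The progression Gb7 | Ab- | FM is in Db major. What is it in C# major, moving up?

Db major up to C# major is an augmented seventh; each chord root moves by that interval while the quality stays the same.
Gb7: root Gb up an augmented seventh → F#, giving F#7.
Ab-: root Ab up an augmented seventh → G#, giving G#-.
FM: root F up an augmented seventh → E#, giving E#M.

F#7 G#- E#M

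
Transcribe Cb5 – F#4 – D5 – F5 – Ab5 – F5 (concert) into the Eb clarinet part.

Ab4 D#4 B4 D5 F5 D5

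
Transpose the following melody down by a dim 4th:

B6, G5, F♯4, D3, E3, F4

F##6 D#5 C##4 A#2 B#2 C#4

A diminished fourth down from B6 gives F##6.
G5 down a diminished fourth is D#5.
F#4: a fourth down reaches C, and 4 semitones makes it C##4.
A diminished fourth down from D3 gives A#2.
E3 down a diminished fourth is B#2.
A diminished fourth down from F4 gives C#4.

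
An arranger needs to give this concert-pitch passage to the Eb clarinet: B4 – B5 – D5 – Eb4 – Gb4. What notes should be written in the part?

Written C4 sounds as Eb4 on the Eb clarinet, so concert pitches are written a minor third down.
B4 gives G#4
B5 gives G#5
D5 gives B4
Eb4 gives C4
Gb4 gives Eb4

G#4 G#5 B4 C4 Eb4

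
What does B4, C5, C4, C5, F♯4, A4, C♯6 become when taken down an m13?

D#3 E3 E2 E3 A#2 C#3 E#4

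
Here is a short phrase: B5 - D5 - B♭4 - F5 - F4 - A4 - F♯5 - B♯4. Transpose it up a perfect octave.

B5: an octave up reaches B, and 12 semitones makes it B6.
D5 up a perfect octave is D6.
Bb4: an octave up reaches B, and 12 semitones makes it Bb5.
A perfect octave up from F5 gives F6.
A perfect octave up from F4 gives F5.
A perfect octave up from A4 gives A5.
F#5: an octave up reaches F, and 12 semitones makes it F#6.
B#4 up a perfect octave is B#5.

B6 D6 Bb5 F6 F5 A5 F#6 B#5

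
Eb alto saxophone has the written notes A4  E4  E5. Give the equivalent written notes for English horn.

First find concert pitch: the Eb alto saxophone sounds a major sixth below written, so A4 E4 E5 sounds C4 G3 G4.
Then write for English horn: it sounds a perfect fifth below written, so the part must be a perfect fifth above concert.
C4 → G4
G3 → D4
G4 → D5

G4 D4 D5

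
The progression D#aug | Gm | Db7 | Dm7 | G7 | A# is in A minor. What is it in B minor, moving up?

A minor up to B minor is a major second; each chord root moves by that interval while the quality stays the same.
D#aug: root D# up a major second → E#, giving E#aug.
Gm: root G up a major second → A, giving Am.
Db7: root Db up a major second → Eb, giving Eb7.
Dm7: root D up a major second → E, giving Em7.
G7: root G up a major second → A, giving A7.
A#: root A# up a major second → B#, giving B#.

E#aug Am Eb7 Em7 A7 B#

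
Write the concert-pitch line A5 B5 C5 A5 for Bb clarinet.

B5 C#6 D5 B5

Written C4 sounds as Bb3 on the Bb clarinet, so concert pitches are written a major second up.
A5 gives B5
B5 gives C#6
C5 gives D5
A5 gives B5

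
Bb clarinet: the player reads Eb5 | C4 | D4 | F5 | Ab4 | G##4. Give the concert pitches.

The Bb clarinet sounds a major second below written, so transpose each written note down a major second.
Eb5 to Db5
C4 to Bb3
D4 to C4
F5 to Eb5
Ab4 to Gb4
G##4 to F##4

Db5 Bb3 C4 Eb5 Gb4 F##4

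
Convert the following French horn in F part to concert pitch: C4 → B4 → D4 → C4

F3 E4 G3 F3

Written C4 on the French horn in F sounds as F3, a perfect fifth lower; apply that shift to every note.
C4 becomes F3
B4 becomes E4
D4 becomes G3
C4 becomes F3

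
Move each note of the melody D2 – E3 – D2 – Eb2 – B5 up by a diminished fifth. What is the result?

A diminished fifth up from D2 gives Ab2.
E3 up a diminished fifth is Bb3.
D2 up a diminished fifth is Ab2.
Eb2 up a diminished fifth is Bbb2.
B5 up a diminished fifth is F6.

Ab2 Bb3 Ab2 Bbb2 F6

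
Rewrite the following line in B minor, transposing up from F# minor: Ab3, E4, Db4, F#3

F# minor to B minor up is a perfect fourth, so every note moves up by that interval.
Ab3 gives Db4
E4 gives A4
Db4 gives Gb4
F#3 gives B3

Db4 A4 Gb4 B3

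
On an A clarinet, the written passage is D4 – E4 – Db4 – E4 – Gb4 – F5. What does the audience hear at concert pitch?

B3 C#4 Bb3 C#4 Eb4 D5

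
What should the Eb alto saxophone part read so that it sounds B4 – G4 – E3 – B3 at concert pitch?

G#5 E5 C#4 G#4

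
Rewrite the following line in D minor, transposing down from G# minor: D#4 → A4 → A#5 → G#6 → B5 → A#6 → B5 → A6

From G# down to D is an augmented fourth; apply that to each pitch.
D#4 to A3
A4 to Eb4
A#5 to E5
G#6 to D6
B5 to F5
A#6 to E6
B5 to F5
A6 to Eb6

A3 Eb4 E5 D6 F5 E6 F5 Eb6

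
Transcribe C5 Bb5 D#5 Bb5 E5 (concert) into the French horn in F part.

The French horn in F sounds a perfect fifth below written, so the written part must be a perfect fifth above concert — transpose each note up.
C5 to G5
Bb5 to F6
D#5 to A#5
Bb5 to F6
E5 to B5

G5 F6 A#5 F6 B5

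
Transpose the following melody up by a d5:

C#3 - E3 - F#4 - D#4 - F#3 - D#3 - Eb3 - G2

C#3: a fifth up reaches G, and 6 semitones makes it G3.
A diminished fifth up from E3 gives Bb3.
A diminished fifth up from F#4 gives C5.
D#4 up a diminished fifth is A4.
A diminished fifth up from F#3 gives C4.
D#3: a fifth up reaches A, and 6 semitones makes it A3.
A diminished fifth up from Eb3 gives Bbb3.
A diminished fifth up from G2 gives Db3.

G3 Bb3 C5 A4 C4 A3 Bbb3 Db3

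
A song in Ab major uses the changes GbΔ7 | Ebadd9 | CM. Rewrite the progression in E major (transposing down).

DΔ7 Badd9 G#M

Ab major down to E major is a diminished fourth; each chord root moves by that interval while the quality stays the same.
GbΔ7: root Gb down a diminished fourth → D, giving DΔ7.
Ebadd9: root Eb down a diminished fourth → B, giving Badd9.
CM: root C down a diminished fourth → G#, giving G#M.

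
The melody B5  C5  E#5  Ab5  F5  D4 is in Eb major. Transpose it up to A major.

E#6 F#5 A##5 D6 B5 G#4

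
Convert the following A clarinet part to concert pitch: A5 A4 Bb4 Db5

The A clarinet sounds a minor third below written, so transpose each written note down a minor third.
A5 → F#5
A4 → F#4
Bb4 → G4
Db5 → Bb4

F#5 F#4 G4 Bb4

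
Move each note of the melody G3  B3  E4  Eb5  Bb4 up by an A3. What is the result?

B#3 D##4 G##4 G#5 D#5

G3 to B#3
B3 to D##4
E4 to G##4
Eb5 to G#5
Bb4 to D#5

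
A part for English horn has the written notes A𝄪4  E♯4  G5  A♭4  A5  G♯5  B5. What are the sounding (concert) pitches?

D##4 A#3 C5 Db4 D5 C#5 E5

The English horn sounds a perfect fifth below written, so transpose each written note down a perfect fifth.
A##4 gives D##4
E#4 gives A#3
G5 gives C5
Ab4 gives Db4
A5 gives D5
G#5 gives C#5
B5 gives E5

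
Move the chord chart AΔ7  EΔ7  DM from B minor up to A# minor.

G#Δ7 D#Δ7 C#M

B minor up to A# minor is a major seventh; each chord root moves by that interval while the quality stays the same.
AΔ7: root A up a major seventh → G#, giving G#Δ7.
EΔ7: root E up a major seventh → D#, giving D#Δ7.
DM: root D up a major seventh → C#, giving C#M.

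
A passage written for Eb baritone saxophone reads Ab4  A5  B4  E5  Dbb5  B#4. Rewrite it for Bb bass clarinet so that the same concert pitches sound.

First find concert pitch: the Eb baritone saxophone sounds a major thirteenth below written, so Ab4 A5 B4 E5 Dbb5 B#4 sounds Cb3 C4 D3 G3 Fbb3 D#3.
Then write for Bb bass clarinet: it sounds a major ninth below written, so the part must be a major ninth above concert.
Cb3 → Db4
C4 → D5
D3 → E4
G3 → A4
Fbb3 → Gbb4
D#3 → E#4

Db4 D5 E4 A4 Gbb4 E#4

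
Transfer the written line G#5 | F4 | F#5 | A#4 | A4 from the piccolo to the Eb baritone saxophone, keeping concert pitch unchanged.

E#8 D7 D#8 F##7 F#7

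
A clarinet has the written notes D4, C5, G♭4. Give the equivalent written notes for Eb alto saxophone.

G#4 F#5 C5

First find concert pitch: the A clarinet sounds a minor third below written, so D4 C5 G♭4 sounds B3 A4 Eb4.
Then write for Eb alto saxophone: it sounds a major sixth below written, so the part must be a major sixth above concert.
B3 → G#4
A4 → F#5
Eb4 → C5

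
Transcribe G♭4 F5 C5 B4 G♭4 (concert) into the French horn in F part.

The French horn in F sounds a perfect fifth below written, so the written part must be a perfect fifth above concert — transpose each note up.
Gb4 gives Db5
F5 gives C6
C5 gives G5
B4 gives F#5
Gb4 gives Db5

Db5 C6 G5 F#5 Db5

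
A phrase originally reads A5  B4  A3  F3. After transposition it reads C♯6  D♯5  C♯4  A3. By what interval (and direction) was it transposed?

From A5 to C#6 is 3 letter names — a third of some quality.
A5 to C#6 is 4 semitones, which makes it a major third; the second version is higher, so the direction is up.
Checking another pair — F3 → A3 — gives the same interval.

up a major third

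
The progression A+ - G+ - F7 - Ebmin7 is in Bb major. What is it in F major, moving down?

E+ D+ C7 Bbmin7

Bb major down to F major is a perfect fourth; each chord root moves by that interval while the quality stays the same.
A+: root A down a perfect fourth → E, giving E+.
G+: root G down a perfect fourth → D, giving D+.
F7: root F down a perfect fourth → C, giving C7.
Ebmin7: root Eb down a perfect fourth → Bb, giving Bbmin7.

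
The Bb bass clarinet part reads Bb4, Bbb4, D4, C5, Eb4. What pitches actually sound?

Written C4 on the Bb bass clarinet sounds as Bb2, a major ninth lower; apply that shift to every note.
Bb4 to Ab3
Bbb4 to Abb3
D4 to C3
C5 to Bb3
Eb4 to Db3

Ab3 Abb3 C3 Bb3 Db3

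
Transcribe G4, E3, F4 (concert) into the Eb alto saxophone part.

The Eb alto saxophone sounds a major sixth below written, so the written part must be a major sixth above concert — transpose each note up.
G4 -> E5
E3 -> C#4
F4 -> D5

E5 C#4 D5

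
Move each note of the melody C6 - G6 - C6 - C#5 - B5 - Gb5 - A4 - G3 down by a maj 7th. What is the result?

C6 down a major seventh is Db5.
A major seventh down from G6 gives Ab5.
A major seventh down from C6 gives Db5.
A major seventh down from C#5 gives D4.
B5: a seventh down reaches C, and 11 semitones makes it C5.
Gb5: a seventh down reaches A, and 11 semitones makes it Abb4.
A major seventh down from A4 gives Bb3.
G3: a seventh down reaches A, and 11 semitones makes it Ab2.

Db5 Ab5 Db5 D4 C5 Abb4 Bb3 Ab2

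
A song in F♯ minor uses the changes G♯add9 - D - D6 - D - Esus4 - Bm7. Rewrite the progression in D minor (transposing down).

F♯ minor down to D minor is a major third; each chord root moves by that interval while the quality stays the same.
G♯add9: root G♯ down a major third → E, giving Eadd9.
D: root D down a major third → Bb, giving Bb.
D6: root D down a major third → Bb, giving Bb6.
D: root D down a major third → Bb, giving Bb.
Esus4: root E down a major third → C, giving Csus4.
Bm7: root B down a major third → G, giving Gm7.

Eadd9 Bb Bb6 Bb Csus4 Gm7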